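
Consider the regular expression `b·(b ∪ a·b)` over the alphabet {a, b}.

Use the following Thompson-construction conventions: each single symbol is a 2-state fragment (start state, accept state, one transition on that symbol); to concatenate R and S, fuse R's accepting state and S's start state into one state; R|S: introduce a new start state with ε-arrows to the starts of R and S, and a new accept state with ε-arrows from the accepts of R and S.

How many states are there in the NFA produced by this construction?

By structural recursion:
Each of the 4 symbol leaves contributes a 2-state fragment.
  a·b = 3 states
  b ∪ a·b = 7 states
  b·(b ∪ a·b) = 8 states

8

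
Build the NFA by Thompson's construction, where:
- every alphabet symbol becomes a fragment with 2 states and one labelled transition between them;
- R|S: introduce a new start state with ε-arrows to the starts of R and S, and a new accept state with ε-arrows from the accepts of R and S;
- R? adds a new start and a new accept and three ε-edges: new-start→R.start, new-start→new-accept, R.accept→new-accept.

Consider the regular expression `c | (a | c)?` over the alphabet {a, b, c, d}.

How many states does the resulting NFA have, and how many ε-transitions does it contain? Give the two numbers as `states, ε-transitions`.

12, 11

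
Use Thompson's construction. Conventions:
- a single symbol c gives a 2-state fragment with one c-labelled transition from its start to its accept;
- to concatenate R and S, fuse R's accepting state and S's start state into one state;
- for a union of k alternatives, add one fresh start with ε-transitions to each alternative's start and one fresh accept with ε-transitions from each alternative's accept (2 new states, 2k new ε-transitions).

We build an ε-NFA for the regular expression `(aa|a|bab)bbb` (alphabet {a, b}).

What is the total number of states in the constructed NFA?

By structural recursion:
Each of the 9 symbol leaves contributes a 2-state fragment.
  aa : 3 states
  bab : 4 states
  aa|a|bab : 11 states
  (aa|a|bab)bbb : 14 states

14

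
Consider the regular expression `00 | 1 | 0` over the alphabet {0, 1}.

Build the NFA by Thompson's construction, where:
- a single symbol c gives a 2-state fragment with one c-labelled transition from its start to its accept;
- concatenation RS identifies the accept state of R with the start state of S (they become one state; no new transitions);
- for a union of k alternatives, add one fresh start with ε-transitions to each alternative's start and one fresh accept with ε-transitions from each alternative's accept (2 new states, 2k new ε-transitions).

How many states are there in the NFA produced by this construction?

9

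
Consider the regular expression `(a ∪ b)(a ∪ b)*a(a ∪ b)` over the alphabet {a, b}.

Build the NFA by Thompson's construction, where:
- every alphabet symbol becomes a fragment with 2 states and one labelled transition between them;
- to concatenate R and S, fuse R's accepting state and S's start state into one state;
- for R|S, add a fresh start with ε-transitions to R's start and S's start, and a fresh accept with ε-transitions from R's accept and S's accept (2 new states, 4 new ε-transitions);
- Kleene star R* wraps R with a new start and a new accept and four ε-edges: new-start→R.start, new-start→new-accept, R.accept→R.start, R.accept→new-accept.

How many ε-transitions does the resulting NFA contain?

Per subexpression:
Each of the 7 symbol leaves contributes 0 ε-transitions.
  a ∪ b = 4 ε-transitions
  a ∪ b = 4 ε-transitions
  (a ∪ b)* = 8 ε-transitions
  a ∪ b = 4 ε-transitions
  (a ∪ b)(a ∪ b)*a(a ∪ b) = 16 ε-transitions

16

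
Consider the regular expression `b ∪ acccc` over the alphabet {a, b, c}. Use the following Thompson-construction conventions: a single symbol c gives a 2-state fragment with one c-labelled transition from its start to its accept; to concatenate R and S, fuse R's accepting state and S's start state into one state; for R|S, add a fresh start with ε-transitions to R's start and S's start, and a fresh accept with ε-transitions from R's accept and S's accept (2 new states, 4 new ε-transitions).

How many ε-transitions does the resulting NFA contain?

4

Per subexpression:
Each of the 6 symbol leaves contributes 0 ε-transitions.
  acccc — 0 ε-transitions
  b ∪ acccc — 4 ε-transitions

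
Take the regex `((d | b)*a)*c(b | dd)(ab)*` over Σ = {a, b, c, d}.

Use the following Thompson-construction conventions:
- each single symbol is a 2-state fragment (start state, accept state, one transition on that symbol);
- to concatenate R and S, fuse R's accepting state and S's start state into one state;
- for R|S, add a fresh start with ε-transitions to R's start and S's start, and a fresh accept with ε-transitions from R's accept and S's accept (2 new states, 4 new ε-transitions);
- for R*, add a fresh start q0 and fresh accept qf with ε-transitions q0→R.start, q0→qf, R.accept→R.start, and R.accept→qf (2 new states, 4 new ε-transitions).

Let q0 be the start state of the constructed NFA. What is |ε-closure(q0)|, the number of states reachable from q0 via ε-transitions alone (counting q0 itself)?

7

Let C(F) = |ε-closure(F.start)| within fragment F, and note whether F accepts ε. Symbol fragments have C = 1 and do not accept ε. Then:
  d | b → new start ε-reaches every alternative's start; none of them accept ε, so the new accept is not reached: C = 1 + 1 + 1 = 3
  (d | b)* → C = 1 (new start) + 3 (body) + 1 (new accept) = 5
  (d | b)*a → C = 5 + (1−1) = 5 (closure spills across the concat boundary because the left factor accepts ε)
  ((d | b)*a)* → new start has ε-edges to the inner start and to the new accept, so C = 2 + 5 = 7
  dd → same as the first factor's closure: C = 1
  b | dd → new start ε-reaches every alternative's start; none of them accept ε, so the new accept is not reached: C = 1 + 1 + 1 = 3
  ab → C equals the left operand's closure size = 1 (its accept is not ε-reachable, so the closure stops there)
  (ab)* → C = 1 (new start) + 1 (body) + 1 (new accept) = 3
  ((d | b)*a)*c(b | dd)(ab)* → the left operand accepts ε, so the closure extends into the next operand (the shared merged state is already counted); C = 7 + (1−1) = 7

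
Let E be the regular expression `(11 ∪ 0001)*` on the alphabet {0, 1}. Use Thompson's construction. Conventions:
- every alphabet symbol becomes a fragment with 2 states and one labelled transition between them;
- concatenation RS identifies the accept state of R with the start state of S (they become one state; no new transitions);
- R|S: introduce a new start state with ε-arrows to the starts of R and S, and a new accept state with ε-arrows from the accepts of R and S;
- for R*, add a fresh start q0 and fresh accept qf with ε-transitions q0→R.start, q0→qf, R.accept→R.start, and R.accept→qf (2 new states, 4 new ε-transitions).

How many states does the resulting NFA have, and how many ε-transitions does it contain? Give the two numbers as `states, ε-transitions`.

12, 8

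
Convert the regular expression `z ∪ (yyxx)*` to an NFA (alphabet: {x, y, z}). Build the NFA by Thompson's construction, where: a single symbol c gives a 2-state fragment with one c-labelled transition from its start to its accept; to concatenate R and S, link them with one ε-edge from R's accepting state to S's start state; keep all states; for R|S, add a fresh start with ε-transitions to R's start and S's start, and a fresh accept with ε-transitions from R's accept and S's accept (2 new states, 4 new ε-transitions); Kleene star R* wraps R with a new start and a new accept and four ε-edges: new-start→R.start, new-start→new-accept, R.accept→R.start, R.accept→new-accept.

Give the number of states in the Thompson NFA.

By structural recursion:
Each of the 5 symbol leaves contributes a 2-state fragment.
  yyxx → 8 states
  (yyxx)* → 10 states
  z ∪ (yyxx)* → 14 states

14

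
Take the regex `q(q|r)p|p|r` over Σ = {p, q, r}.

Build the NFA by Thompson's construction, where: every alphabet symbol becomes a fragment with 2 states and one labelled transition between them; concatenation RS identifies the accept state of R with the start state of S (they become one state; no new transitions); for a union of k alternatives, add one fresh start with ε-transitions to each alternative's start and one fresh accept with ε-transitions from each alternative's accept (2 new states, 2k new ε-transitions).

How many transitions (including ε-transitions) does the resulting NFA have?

16

By structural recursion:
Each of the 6 symbol leaves contributes 1 transition (1 symbol, 0 ε).
  q|r = 6 transitions (2 symbol, 4 ε)
  q(q|r)p = 8 transitions (4 symbol, 4 ε)
  q(q|r)p|p|r = 16 transitions (6 symbol, 10 ε)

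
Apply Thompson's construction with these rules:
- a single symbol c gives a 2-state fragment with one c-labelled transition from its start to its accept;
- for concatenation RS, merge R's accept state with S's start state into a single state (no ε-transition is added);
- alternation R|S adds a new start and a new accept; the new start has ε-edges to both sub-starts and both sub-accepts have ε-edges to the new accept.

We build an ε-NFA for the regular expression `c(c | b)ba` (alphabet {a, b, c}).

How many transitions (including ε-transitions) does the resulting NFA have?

Per subexpression:
Each of the 5 symbol leaves contributes 1 transition (1 symbol, 0 ε).
  c | b : 6 transitions (2 symbol, 4 ε)
  c(c | b)ba : 9 transitions (5 symbol, 4 ε)

9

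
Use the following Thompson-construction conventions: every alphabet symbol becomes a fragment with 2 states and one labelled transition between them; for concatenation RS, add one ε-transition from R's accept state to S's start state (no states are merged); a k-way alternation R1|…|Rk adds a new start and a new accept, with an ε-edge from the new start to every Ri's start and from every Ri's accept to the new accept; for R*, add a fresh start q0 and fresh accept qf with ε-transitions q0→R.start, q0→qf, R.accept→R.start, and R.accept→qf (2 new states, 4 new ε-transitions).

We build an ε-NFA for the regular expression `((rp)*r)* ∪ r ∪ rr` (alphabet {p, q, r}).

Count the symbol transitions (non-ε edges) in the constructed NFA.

6

Building bottom-up:
Each of the 6 symbol leaves contributes exactly 1 symbol transition.
  rp : 2 symbol transitions
  (rp)* : 2 symbol transitions
  (rp)*r : 3 symbol transitions
  ((rp)*r)* : 3 symbol transitions
  rr : 2 symbol transitions
  ((rp)*r)* ∪ r ∪ rr : 6 symbol transitions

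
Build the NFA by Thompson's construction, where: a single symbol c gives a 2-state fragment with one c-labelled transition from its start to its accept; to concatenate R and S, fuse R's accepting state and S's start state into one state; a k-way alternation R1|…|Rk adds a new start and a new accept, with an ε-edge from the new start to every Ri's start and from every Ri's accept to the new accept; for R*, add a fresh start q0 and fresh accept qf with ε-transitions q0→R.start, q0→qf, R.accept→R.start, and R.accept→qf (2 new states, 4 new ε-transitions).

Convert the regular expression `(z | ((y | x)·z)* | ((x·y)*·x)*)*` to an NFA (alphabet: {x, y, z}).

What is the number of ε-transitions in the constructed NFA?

26

Building bottom-up:
Each of the 7 symbol leaves contributes 0 ε-transitions.
  y | x = 4 ε-transitions
  (y | x)·z = 4 ε-transitions
  ((y | x)·z)* = 8 ε-transitions
  x·y = 0 ε-transitions
  (x·y)* = 4 ε-transitions
  (x·y)*·x = 4 ε-transitions
  ((x·y)*·x)* = 8 ε-transitions
  z | ((y | x)·z)* | ((x·y)*·x)* = 22 ε-transitions
  (z | ((y | x)·z)* | ((x·y)*·x)*)* = 26 ε-transitions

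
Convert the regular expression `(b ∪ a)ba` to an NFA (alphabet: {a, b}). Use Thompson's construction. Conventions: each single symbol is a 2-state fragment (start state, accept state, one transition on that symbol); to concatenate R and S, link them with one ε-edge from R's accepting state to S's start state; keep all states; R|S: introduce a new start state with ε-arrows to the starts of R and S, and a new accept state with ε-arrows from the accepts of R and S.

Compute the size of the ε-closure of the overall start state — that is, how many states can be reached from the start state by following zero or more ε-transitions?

3

Compute the ε-closure size of each fragment's start state recursively; a symbol fragment's start has no outgoing ε-edge, so its closure is just itself (size 1).
  b ∪ a — new start ε-reaches every alternative's start; none of them accept ε, so the new accept is not reached: |ε-closure| = 1 + 1 + 1 = 3
  (b ∪ a)ba — |ε-closure| equals the left operand's closure size = 3 (its accept is not ε-reachable, so the closure stops there)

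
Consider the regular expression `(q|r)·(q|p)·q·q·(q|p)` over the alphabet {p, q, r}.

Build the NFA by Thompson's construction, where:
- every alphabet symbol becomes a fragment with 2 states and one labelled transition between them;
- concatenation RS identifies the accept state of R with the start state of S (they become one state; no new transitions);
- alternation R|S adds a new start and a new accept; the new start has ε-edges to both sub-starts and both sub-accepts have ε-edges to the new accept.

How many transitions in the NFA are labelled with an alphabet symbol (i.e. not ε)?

8

Per subexpression:
Each of the 8 symbol leaves contributes exactly 1 symbol transition.
  q|r — 2 symbol transitions
  q|p — 2 symbol transitions
  q|p — 2 symbol transitions
  (q|r)·(q|p)·q·q·(q|p) — 8 symbol transitions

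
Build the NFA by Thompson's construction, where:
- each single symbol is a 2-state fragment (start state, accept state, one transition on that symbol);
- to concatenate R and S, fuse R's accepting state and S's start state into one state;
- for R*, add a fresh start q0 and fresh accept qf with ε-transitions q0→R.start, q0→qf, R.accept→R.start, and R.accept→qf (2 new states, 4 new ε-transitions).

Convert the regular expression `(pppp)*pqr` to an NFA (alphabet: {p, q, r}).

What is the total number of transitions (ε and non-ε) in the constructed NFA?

11

Per subexpression:
Each of the 7 symbol leaves contributes 1 transition (1 symbol, 0 ε).
  pppp — 4 transitions (4 symbol, 0 ε)
  (pppp)* — 8 transitions (4 symbol, 4 ε)
  (pppp)*pqr — 11 transitions (7 symbol, 4 ε)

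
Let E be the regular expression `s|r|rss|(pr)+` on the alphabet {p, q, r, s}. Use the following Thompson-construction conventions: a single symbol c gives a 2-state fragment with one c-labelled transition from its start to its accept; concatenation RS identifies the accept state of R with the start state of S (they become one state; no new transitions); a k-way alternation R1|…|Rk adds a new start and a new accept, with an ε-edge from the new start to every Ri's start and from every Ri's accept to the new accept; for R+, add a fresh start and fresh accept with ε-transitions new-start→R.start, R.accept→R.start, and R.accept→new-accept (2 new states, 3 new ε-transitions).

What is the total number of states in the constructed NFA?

Building bottom-up:
Each of the 7 symbol leaves contributes a 2-state fragment.
  rss = 4 states
  pr = 3 states
  (pr)+ = 5 states
  s|r|rss|(pr)+ = 15 states

15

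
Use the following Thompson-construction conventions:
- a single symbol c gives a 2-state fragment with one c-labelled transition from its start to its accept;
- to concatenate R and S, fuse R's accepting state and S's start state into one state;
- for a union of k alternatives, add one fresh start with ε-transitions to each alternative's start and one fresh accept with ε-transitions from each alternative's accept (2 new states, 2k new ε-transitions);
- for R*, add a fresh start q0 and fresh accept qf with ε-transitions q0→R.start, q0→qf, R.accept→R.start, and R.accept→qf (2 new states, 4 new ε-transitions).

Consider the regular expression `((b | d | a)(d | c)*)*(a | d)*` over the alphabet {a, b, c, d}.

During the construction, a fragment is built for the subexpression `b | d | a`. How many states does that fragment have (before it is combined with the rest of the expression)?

Fragment for `b | d | a`:
Each of the 3 symbol leaves contributes a 2-state fragment.
  b | d | a : 8 states

8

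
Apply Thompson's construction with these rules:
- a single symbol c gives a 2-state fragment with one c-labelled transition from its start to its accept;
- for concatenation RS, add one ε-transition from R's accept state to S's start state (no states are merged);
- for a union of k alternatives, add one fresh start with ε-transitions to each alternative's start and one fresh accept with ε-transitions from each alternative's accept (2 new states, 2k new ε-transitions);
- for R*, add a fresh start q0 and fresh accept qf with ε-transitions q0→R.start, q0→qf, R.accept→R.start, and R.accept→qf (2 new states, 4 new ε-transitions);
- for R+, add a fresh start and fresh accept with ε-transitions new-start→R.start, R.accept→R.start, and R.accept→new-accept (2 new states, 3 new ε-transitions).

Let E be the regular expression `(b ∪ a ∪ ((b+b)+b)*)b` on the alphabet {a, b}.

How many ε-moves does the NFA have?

Bottom-up over the parse tree:
Each of the 6 symbol leaves contributes 0 ε-transitions.
  b+ → 3 ε-transitions
  b+b → 4 ε-transitions
  (b+b)+ → 7 ε-transitions
  (b+b)+b → 8 ε-transitions
  ((b+b)+b)* → 12 ε-transitions
  b ∪ a ∪ ((b+b)+b)* → 18 ε-transitions
  (b ∪ a ∪ ((b+b)+b)*)b → 19 ε-transitions

19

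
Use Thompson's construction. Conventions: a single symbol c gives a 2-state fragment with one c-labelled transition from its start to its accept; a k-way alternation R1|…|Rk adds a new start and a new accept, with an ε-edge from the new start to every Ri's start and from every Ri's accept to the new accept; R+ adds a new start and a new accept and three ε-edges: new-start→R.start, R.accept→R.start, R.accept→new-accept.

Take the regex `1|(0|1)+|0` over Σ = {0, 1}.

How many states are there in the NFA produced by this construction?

14

Recursing over subexpressions:
Each of the 4 symbol leaves contributes a 2-state fragment.
  0|1 = 6 states
  (0|1)+ = 8 states
  1|(0|1)+|0 = 14 states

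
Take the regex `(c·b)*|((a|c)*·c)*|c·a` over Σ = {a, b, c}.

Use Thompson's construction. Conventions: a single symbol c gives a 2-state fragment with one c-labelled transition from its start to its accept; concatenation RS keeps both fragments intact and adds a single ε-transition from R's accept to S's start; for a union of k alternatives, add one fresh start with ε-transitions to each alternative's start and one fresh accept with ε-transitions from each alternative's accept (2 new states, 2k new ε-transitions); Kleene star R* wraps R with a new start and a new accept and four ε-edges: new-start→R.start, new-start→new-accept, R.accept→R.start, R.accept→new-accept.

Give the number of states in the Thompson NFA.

24

Per subexpression:
Each of the 7 symbol leaves contributes a 2-state fragment.
  c·b — 4 states
  (c·b)* — 6 states
  a|c — 6 states
  (a|c)* — 8 states
  (a|c)*·c — 10 states
  ((a|c)*·c)* — 12 states
  c·a — 4 states
  (c·b)*|((a|c)*·c)*|c·a — 24 states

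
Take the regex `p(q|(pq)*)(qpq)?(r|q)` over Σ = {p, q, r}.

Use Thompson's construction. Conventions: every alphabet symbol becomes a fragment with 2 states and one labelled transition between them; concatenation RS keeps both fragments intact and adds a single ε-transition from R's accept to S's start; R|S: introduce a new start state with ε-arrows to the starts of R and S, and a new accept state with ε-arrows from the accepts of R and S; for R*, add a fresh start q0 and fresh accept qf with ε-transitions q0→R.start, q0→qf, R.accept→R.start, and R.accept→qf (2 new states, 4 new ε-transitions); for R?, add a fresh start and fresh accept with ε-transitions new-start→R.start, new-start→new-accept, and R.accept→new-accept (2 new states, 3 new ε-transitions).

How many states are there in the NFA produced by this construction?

26

Recursing over subexpressions:
Each of the 9 symbol leaves contributes a 2-state fragment.
  pq = 4 states
  (pq)* = 6 states
  q|(pq)* = 10 states
  qpq = 6 states
  (qpq)? = 8 states
  r|q = 6 states
  p(q|(pq)*)(qpq)?(r|q) = 26 states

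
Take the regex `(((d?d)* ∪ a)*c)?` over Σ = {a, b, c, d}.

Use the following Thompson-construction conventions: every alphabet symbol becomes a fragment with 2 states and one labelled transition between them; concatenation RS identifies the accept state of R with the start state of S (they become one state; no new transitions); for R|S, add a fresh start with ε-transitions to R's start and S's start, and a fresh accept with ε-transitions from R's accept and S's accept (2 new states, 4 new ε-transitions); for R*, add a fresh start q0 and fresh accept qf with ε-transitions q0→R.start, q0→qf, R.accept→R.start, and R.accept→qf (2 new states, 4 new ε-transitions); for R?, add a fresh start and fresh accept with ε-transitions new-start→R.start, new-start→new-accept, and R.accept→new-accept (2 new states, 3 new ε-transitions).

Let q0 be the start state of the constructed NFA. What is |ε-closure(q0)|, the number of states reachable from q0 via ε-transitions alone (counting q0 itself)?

12

Let C(F) = |ε-closure(F.start)| within fragment F, and note whether F accepts ε. Symbol fragments have C = 1 and do not accept ε. Then:
  d? → |closure| = 1 (new start) + 1 (body) + 1 (new accept, via ε) = 3
  d?d → the left operand accepts ε, so the closure extends into the next operand (the shared merged state is already counted); |closure| = 3 + (1−1) = 3
  (d?d)* → new start has ε-edges to the inner start and to the new accept, so |closure| = 2 + 3 = 5
  (d?d)* ∪ a → |closure| = 1 (new start) + (5 + 1) + 1 (new accept, since some branch ε-reaches its own accept) = 8
  ((d?d)* ∪ a)* → new start has ε-edges to the inner start and to the new accept, so |closure| = 2 + 8 = 10
  ((d?d)* ∪ a)*c → the left operand accepts ε, so the closure extends into the next operand (the shared merged state is already counted); |closure| = 10 + (1−1) = 10
  (((d?d)* ∪ a)*c)? → |closure| = 1 (new start) + 10 (body) + 1 (new accept, via ε) = 12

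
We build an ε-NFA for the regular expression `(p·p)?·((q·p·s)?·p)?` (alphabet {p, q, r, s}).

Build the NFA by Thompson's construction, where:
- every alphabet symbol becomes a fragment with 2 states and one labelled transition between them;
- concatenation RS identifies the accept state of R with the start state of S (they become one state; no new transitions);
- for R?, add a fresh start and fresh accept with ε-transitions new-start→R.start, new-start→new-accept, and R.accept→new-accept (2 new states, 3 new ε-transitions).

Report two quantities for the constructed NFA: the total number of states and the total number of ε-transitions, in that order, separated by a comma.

Bottom-up over the parse tree:
Each of the 6 symbol leaves contributes 2 states and 0 ε-transitions.
  p·p — 3 states, 0 ε-transitions
  (p·p)? — 5 states, 3 ε-transitions
  q·p·s — 4 states, 0 ε-transitions
  (q·p·s)? — 6 states, 3 ε-transitions
  (q·p·s)?·p — 7 states, 3 ε-transitions
  ((q·p·s)?·p)? — 9 states, 6 ε-transitions
  (p·p)?·((q·p·s)?·p)? — 13 states, 9 ε-transitions

13, 9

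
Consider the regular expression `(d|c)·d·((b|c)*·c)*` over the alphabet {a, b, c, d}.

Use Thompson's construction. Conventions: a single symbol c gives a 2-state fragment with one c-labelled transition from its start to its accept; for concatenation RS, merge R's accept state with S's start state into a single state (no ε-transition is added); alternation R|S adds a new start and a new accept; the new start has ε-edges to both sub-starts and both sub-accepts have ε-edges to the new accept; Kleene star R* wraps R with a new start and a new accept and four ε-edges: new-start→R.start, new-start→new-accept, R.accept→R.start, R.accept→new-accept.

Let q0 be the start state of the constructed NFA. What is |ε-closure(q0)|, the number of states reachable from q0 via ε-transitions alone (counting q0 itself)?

Let C(F) = |ε-closure(F.start)| within fragment F, and note whether F accepts ε. Symbol fragments have C = 1 and do not accept ε. Then:
  d|c → new start ε-reaches every alternative's start; none of them accept ε, so the new accept is not reached: |closure| = 1 + 1 + 1 = 3
  b|c → new start ε-reaches every alternative's start; none of them accept ε, so the new accept is not reached: |closure| = 1 + 1 + 1 = 3
  (b|c)* → new start has ε-edges to the inner start and to the new accept, so |closure| = 2 + 3 = 5
  (b|c)*·c → the left operand accepts ε, so the closure extends into the next operand (the shared merged state is already counted); |closure| = 5 + (1−1) = 5
  ((b|c)*·c)* → |closure| = 1 (new start) + 5 (body) + 1 (new accept) = 7
  (d|c)·d·((b|c)*·c)* → |closure| equals the left operand's closure size = 3 (its accept is not ε-reachable, so the closure stops there)

3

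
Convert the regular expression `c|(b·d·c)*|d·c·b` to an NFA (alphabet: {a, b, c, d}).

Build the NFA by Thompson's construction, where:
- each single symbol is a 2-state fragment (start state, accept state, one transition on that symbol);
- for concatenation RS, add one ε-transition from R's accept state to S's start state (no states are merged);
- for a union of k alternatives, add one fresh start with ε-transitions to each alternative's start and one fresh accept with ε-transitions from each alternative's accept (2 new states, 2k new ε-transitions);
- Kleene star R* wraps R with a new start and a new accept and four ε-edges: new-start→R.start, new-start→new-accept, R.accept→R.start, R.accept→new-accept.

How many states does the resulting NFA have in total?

18

Bottom-up over the parse tree:
Each of the 7 symbol leaves contributes a 2-state fragment.
  b·d·c → 6 states
  (b·d·c)* → 8 states
  d·c·b → 6 states
  c|(b·d·c)*|d·c·b → 18 states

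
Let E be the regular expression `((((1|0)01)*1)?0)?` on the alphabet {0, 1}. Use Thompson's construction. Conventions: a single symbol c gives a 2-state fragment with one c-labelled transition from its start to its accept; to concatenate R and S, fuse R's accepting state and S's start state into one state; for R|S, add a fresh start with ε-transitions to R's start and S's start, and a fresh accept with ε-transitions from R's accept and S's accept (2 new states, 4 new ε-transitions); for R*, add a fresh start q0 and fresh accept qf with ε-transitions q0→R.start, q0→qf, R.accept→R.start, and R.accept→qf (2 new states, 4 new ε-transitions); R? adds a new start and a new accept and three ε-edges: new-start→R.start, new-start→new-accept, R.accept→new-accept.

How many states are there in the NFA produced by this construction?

Recursing over subexpressions:
Each of the 6 symbol leaves contributes a 2-state fragment.
  1|0 = 6 states
  (1|0)01 = 8 states
  ((1|0)01)* = 10 states
  ((1|0)01)*1 = 11 states
  (((1|0)01)*1)? = 13 states
  (((1|0)01)*1)?0 = 14 states
  ((((1|0)01)*1)?0)? = 16 states

16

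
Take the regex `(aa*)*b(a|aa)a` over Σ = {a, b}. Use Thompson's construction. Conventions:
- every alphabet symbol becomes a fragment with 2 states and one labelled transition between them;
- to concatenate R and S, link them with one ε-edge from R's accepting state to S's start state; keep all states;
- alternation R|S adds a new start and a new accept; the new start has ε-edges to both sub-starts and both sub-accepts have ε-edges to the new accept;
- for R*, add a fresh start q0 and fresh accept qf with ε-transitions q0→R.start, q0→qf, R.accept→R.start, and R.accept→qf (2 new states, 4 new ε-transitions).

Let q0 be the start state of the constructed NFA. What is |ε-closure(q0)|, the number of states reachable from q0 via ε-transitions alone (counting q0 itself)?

Work bottom-up. For each fragment F, track |ε-closure(F.start)| and whether F's accept lies in that closure (i.e. whether F accepts ε). A single-symbol fragment has closure size 1 and does not accept ε.
  a* → the star's fresh start ε-reaches both the body's start and the fresh accept: C = 2 + 1 = 3
  aa* → same as the first factor's closure: C = 1
  (aa*)* → the star's fresh start ε-reaches both the body's start and the fresh accept: C = 2 + 1 = 3
  aa → same as the first factor's closure: C = 1
  a|aa → new start ε-reaches every alternative's start; none of them accept ε, so the new accept is not reached: C = 1 + 1 + 1 = 3
  (aa*)*b(a|aa)a → the left operand accepts ε, so the closure extends into the next operand (via the concat ε-link); C = 3 + 1 = 4

4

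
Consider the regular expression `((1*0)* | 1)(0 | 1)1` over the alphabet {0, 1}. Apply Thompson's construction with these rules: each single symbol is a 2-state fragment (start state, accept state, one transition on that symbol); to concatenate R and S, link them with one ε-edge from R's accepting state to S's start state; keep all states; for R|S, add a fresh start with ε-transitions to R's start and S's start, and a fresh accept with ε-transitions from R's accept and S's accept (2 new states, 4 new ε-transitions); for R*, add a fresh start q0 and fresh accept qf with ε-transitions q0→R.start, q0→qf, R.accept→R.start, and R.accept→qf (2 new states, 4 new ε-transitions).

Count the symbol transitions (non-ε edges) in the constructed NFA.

6

Bottom-up over the parse tree:
Each of the 6 symbol leaves contributes exactly 1 symbol transition.
  1* = 1 symbol transition
  1*0 = 2 symbol transitions
  (1*0)* = 2 symbol transitions
  (1*0)* | 1 = 3 symbol transitions
  0 | 1 = 2 symbol transitions
  ((1*0)* | 1)(0 | 1)1 = 6 symbol transitions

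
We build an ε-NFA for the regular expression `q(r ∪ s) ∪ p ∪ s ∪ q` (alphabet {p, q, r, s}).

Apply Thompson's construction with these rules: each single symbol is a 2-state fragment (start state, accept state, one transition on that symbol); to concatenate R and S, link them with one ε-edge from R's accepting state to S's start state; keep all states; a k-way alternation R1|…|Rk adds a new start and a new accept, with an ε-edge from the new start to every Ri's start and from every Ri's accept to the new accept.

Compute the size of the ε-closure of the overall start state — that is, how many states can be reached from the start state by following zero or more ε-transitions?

Work bottom-up. For each fragment F, track |ε-closure(F.start)| and whether F's accept lies in that closure (i.e. whether F accepts ε). A single-symbol fragment has closure size 1 and does not accept ε.
  r ∪ s → |ε-closure| = 1 + 1 + 1 = 3 (the new accept is not ε-reachable since no branch accepts ε)
  q(r ∪ s) → same as the first factor's closure: |ε-closure| = 1
  q(r ∪ s) ∪ p ∪ s ∪ q → new start ε-reaches every alternative's start; none of them accept ε, so the new accept is not reached: |ε-closure| = 1 + 1 + 1 + 1 + 1 = 5

5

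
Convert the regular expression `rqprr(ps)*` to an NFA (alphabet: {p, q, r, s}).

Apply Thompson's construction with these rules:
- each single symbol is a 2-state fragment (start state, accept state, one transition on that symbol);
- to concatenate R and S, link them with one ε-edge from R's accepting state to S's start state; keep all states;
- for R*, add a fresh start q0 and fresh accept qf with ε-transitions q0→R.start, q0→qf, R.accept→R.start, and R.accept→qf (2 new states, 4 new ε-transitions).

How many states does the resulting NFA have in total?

Recursing over subexpressions:
Each of the 7 symbol leaves contributes a 2-state fragment.
  ps → 4 states
  (ps)* → 6 states
  rqprr(ps)* → 16 states

16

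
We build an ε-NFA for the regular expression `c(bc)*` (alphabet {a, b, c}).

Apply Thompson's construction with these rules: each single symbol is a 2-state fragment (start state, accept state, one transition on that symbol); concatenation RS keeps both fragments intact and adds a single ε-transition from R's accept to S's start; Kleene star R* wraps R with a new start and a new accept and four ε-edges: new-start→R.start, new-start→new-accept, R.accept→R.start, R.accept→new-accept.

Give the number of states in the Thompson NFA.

8

Building bottom-up:
Each of the 3 symbol leaves contributes a 2-state fragment.
  bc → 4 states
  (bc)* → 6 states
  c(bc)* → 8 states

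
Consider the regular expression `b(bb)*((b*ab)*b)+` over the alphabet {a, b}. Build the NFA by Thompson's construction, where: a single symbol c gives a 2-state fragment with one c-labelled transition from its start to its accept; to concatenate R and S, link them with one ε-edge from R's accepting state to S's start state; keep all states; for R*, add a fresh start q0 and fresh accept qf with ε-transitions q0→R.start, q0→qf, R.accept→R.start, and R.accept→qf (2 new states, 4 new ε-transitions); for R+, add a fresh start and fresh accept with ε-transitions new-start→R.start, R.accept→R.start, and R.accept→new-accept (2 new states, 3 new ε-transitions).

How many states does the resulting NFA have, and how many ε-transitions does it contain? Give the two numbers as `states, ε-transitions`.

Building bottom-up:
Each of the 7 symbol leaves contributes 2 states and 0 ε-transitions.
  bb — 4 states, 1 ε-transition
  (bb)* — 6 states, 5 ε-transitions
  b* — 4 states, 4 ε-transitions
  b*ab — 8 states, 6 ε-transitions
  (b*ab)* — 10 states, 10 ε-transitions
  (b*ab)*b — 12 states, 11 ε-transitions
  ((b*ab)*b)+ — 14 states, 14 ε-transitions
  b(bb)*((b*ab)*b)+ — 22 states, 21 ε-transitions

22, 21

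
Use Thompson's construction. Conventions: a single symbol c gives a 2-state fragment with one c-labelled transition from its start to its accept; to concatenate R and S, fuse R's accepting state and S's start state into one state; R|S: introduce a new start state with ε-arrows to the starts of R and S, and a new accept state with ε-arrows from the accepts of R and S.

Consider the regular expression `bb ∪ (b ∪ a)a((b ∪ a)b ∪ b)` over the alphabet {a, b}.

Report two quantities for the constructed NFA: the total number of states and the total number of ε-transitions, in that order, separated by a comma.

Per subexpression:
Each of the 9 symbol leaves contributes 2 states and 0 ε-transitions.
  bb — 3 states, 0 ε-transitions
  b ∪ a — 6 states, 4 ε-transitions
  b ∪ a — 6 states, 4 ε-transitions
  (b ∪ a)b — 7 states, 4 ε-transitions
  (b ∪ a)b ∪ b — 11 states, 8 ε-transitions
  (b ∪ a)a((b ∪ a)b ∪ b) — 17 states, 12 ε-transitions
  bb ∪ (b ∪ a)a((b ∪ a)b ∪ b) — 22 states, 16 ε-transitions

22, 16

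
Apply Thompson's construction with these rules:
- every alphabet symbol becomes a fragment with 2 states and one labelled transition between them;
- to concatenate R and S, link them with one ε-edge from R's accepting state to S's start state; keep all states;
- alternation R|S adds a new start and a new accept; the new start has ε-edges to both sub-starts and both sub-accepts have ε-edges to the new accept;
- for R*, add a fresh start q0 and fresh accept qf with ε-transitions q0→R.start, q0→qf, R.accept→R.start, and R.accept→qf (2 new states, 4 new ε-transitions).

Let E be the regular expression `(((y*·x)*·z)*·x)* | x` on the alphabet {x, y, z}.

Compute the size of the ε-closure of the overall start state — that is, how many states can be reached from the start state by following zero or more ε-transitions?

Let C(F) = |ε-closure(F.start)| within fragment F, and note whether F accepts ε. Symbol fragments have C = 1 and do not accept ε. Then:
  y* → |ε-closure| = 1 (new start) + 1 (body) + 1 (new accept) = 3
  y*·x → |ε-closure| = 3 + 1 = 4 (closure spills across the concat boundary because the left factor accepts ε)
  (y*·x)* → |ε-closure| = 1 (new start) + 4 (body) + 1 (new accept) = 6
  (y*·x)*·z → |ε-closure| = 6 + 1 = 7 (closure spills across the concat boundary because the left factor accepts ε)
  ((y*·x)*·z)* → the star's fresh start ε-reaches both the body's start and the fresh accept: |ε-closure| = 2 + 7 = 9
  ((y*·x)*·z)*·x → |ε-closure| = 9 + 1 = 10 (closure spills across the concat boundary because the left factor accepts ε)
  (((y*·x)*·z)*·x)* → new start has ε-edges to the inner start and to the new accept, so |ε-closure| = 2 + 10 = 12
  (((y*·x)*·z)*·x)* | x → |ε-closure| = 1 (new start) + (12 + 1) + 1 (new accept, since some branch ε-reaches its own accept) = 15

15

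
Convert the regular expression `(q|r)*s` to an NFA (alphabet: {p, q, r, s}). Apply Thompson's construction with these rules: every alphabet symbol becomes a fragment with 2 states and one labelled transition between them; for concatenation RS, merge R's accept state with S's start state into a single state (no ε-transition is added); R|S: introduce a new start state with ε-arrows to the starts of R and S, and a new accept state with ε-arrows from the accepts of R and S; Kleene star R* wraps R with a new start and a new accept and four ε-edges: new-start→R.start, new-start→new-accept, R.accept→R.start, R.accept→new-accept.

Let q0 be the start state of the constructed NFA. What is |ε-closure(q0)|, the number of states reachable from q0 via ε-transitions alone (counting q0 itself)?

5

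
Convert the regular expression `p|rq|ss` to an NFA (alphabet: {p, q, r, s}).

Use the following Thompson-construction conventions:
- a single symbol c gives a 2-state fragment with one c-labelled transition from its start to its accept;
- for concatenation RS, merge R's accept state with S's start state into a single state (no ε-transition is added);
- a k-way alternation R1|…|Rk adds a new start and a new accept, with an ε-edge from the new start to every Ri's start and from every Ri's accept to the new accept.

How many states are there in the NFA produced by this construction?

10

By structural recursion:
Each of the 5 symbol leaves contributes a 2-state fragment.
  rq = 3 states
  ss = 3 states
  p|rq|ss = 10 states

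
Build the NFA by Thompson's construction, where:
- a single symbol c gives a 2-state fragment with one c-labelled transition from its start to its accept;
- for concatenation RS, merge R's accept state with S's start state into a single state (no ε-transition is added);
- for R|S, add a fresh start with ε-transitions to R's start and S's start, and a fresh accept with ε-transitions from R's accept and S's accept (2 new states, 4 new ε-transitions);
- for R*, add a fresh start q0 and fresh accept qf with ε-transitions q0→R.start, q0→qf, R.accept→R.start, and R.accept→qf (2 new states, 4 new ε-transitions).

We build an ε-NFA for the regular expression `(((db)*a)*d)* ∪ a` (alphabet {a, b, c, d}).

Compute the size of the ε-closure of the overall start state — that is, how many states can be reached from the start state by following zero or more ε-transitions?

10

Let C(F) = |ε-closure(F.start)| within fragment F, and note whether F accepts ε. Symbol fragments have C = 1 and do not accept ε. Then:
  db → same as the first factor's closure: |closure| = 1
  (db)* → the star's fresh start ε-reaches both the body's start and the fresh accept: |closure| = 2 + 1 = 3
  (db)*a → the left operand accepts ε, so the closure extends into the next operand (the shared merged state is already counted); |closure| = 3 + (1−1) = 3
  ((db)*a)* → new start has ε-edges to the inner start and to the new accept, so |closure| = 2 + 3 = 5
  ((db)*a)*d → |closure| = 5 + (1−1) = 5 (closure spills across the concat boundary because the left factor accepts ε)
  (((db)*a)*d)* → the star's fresh start ε-reaches both the body's start and the fresh accept: |closure| = 2 + 5 = 7
  (((db)*a)*d)* ∪ a → new start ε-reaches every alternative's start; at least one alternative accepts ε, so the union's new accept is reached too: |closure| = 1 + 7 + 1 + 1 = 10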